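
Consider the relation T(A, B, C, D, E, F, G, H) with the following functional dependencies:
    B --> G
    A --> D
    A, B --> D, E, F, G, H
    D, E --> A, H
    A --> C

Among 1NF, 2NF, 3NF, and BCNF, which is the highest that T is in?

1NF

Candidate keys: {A, B}, {B, D, E}. Prime attributes: {A, B, D, E}.
B --> G breaks BCNF: {B}⁺ = {B, G}, so {B} is not a superkey.
B --> G determines the non-prime attribute {G} from a non-superkey — 3NF is violated.
{A} is a proper subset of the key {A, B}, and {A}⁺ contains the non-prime attribute {C} — a partial dependency, so 2NF is violated.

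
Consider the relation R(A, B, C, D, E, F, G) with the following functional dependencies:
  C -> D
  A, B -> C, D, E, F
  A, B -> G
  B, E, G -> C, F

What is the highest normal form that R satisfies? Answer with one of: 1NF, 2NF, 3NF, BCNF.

Candidate key: {A, B}. Prime attributes: {A, B}.
C -> D: {C}⁺ = {C, D}, which is not all of the attributes, so the left side is not a superkey — BCNF is violated.
C -> D has non-prime {D} on the right and a non-superkey on the left, so 3NF fails.
No proper subset of a key has a non-prime attribute in its closure, so there is no partial dependency; 2NF holds.

2NF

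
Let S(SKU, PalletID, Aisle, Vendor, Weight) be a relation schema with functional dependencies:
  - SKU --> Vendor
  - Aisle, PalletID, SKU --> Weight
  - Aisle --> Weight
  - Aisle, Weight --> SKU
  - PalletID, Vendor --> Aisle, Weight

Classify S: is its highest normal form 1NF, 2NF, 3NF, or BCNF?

Candidate keys: {Aisle, PalletID}, {PalletID, SKU}, {PalletID, Vendor}. Prime attributes: {Aisle, PalletID, SKU, Vendor}.
SKU --> Vendor: {SKU}⁺ = {SKU, Vendor}, which is not all of the attributes, so the left side is not a superkey — BCNF is violated.
Aisle --> Weight has non-prime {Weight} on the right and a non-superkey on the left, so 3NF fails.
{Aisle} is a proper subset of the key {Aisle, PalletID}, and {Aisle}⁺ contains the non-prime attribute {Weight} — a partial dependency, so 2NF is violated.

1NF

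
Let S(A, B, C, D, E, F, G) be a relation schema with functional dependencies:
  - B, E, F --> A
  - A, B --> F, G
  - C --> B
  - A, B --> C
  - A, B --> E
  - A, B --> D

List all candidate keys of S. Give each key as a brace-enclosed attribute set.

{A, B}, {A, C}, {B, E, F}, {C, E, F}

{A, B} is a candidate key since {A, B}⁺ = {A, B, C, D, E, F, G} covers every attribute.
{A, C} is a candidate key since {A, C}⁺ = {A, B, C, D, E, F, G} covers every attribute.
{B, E, F} is a candidate key since {B, E, F}⁺ = {A, B, C, D, E, F, G} covers every attribute.
{C, E, F} is a candidate key since {C, E, F}⁺ = {A, B, C, D, E, F, G} covers every attribute.
No proper subset of any of these is a key, and no other minimal superkey exists.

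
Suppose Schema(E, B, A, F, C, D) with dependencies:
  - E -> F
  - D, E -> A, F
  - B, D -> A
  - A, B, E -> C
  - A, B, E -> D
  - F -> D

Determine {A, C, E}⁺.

Start with {A, C, E}.
E -> F applies; add {F} → now {A, C, E, F}.
F -> D applies; add {D} → now {A, C, D, E, F}.
No further FD applies.

{A, C, D, E, F}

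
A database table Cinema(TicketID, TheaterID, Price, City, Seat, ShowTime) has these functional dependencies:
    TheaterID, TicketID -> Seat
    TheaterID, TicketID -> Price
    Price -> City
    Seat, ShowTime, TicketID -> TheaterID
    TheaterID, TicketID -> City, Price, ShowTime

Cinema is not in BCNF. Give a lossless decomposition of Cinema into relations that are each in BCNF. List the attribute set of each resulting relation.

{City, Price}; {Price, Seat, ShowTime, TheaterID, TicketID}

Candidate keys of the original relation: {Seat, ShowTime, TicketID}, {TheaterID, TicketID}.
{City, Price, Seat, ShowTime, TheaterID, TicketID}: {Price} determines {City, Price} here but is not a superkey — split on Price -> City, giving {City, Price} and {Price, Seat, ShowTime, TheaterID, TicketID}.
{City, Price} has no BCNF violation.
{Price, Seat, ShowTime, TheaterID, TicketID} has no BCNF violation.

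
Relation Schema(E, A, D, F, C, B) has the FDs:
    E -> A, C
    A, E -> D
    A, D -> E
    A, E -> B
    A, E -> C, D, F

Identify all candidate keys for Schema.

{E} is a candidate key since {E}⁺ = {A, B, C, D, E, F} covers every attribute.
{A, D} is a candidate key since {A, D}⁺ = {A, B, C, D, E, F} covers every attribute.
No proper subset of any of these is a key, and no other minimal superkey exists.

{A, D}, {E}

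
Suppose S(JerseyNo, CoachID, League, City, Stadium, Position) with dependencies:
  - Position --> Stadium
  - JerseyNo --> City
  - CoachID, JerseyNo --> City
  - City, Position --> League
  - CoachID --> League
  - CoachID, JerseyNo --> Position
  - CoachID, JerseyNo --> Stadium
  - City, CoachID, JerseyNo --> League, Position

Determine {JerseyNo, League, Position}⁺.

{City, JerseyNo, League, Position, Stadium}

Start with {JerseyNo, League, Position}.
Position --> Stadium applies; add {Stadium} → now {JerseyNo, League, Position, Stadium}.
JerseyNo --> City applies; add {City} → now {City, JerseyNo, League, Position, Stadium}.
No further FD applies.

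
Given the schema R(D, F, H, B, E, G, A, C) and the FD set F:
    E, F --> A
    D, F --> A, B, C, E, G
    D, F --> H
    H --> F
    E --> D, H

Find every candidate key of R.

Closure of {E} is {A, B, C, D, E, F, G, H}, the whole schema; {E} is a candidate key.
Closure of {D, F} is {A, B, C, D, E, F, G, H}, the whole schema; {D, F} is a candidate key.
Closure of {D, H} is {A, B, C, D, E, F, G, H}, the whole schema; {D, H} is a candidate key.
No proper subset of any of these is a key, and no other minimal superkey exists.

{D, F}, {D, H}, {E}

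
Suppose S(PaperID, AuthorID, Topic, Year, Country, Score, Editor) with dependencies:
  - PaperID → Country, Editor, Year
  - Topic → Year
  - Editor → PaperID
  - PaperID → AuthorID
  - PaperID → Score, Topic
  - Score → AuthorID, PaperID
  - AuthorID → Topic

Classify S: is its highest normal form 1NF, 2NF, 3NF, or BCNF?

2NF

Candidate keys: {Editor}, {PaperID}, {Score}. Prime attributes: {Editor, PaperID, Score}.
For Topic → Year we have {Topic}⁺ = {Topic, Year}; {Topic} is not a superkey, so BCNF fails.
Because {Year} is non-prime and the left side of Topic → Year is not a superkey, the relation is not in 3NF.
With only single-attribute keys there can be no partial dependency, so 2NF holds.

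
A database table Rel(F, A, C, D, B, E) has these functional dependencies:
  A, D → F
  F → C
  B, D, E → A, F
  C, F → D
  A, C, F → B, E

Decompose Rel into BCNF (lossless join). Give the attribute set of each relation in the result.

{A, B, E, F}; {C, D, F}

Candidate keys of the original relation: {A, D}, {A, F}, {B, D, E}, {B, E, F}.
In {A, B, C, D, E, F}, {F} is not a superkey ({F}⁺ restricted to this set is {C, D, F}), so split on F → C, D into {C, D, F} and {A, B, E, F}.
{C, D, F}: every determinant is a superkey — BCNF.
{A, B, E, F}: every determinant is a superkey — BCNF.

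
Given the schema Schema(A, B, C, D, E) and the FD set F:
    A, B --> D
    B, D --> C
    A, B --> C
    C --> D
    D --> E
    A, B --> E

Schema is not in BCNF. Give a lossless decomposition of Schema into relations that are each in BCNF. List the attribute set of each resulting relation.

Candidate key of the original relation: {A, B}.
Within {A, B, C, D, E}: {B, D}⁺ ∩ {A, B, C, D, E} = {B, C, D, E}, not the whole set, so B, D --> C, E violates BCNF; decompose into {B, C, D, E} and {A, B, D}.
Within {B, C, D, E}: {C}⁺ ∩ {B, C, D, E} = {C, D, E}, not the whole set, so C --> D, E violates BCNF; decompose into {C, D, E} and {B, C}.
Within {C, D, E}: {D}⁺ ∩ {C, D, E} = {D, E}, not the whole set, so D --> E violates BCNF; decompose into {D, E} and {C, D}.
{D, E} is in BCNF.
{C, D} is in BCNF.
{B, C} is in BCNF.
{A, B, D} is in BCNF.

{A, B, D}; {B, C}; {C, D}; {D, E}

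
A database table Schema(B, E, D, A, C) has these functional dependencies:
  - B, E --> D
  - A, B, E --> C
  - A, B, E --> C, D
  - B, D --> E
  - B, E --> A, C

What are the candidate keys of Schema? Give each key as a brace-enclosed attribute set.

{B, D}, {B, E}

No FD produces {B}, so it must be in every candidate key.
Closure of {B, D} is {A, B, C, D, E}, the whole schema; {B, D} is a candidate key.
Closure of {B, E} is {A, B, C, D, E}, the whole schema; {B, E} is a candidate key.
Any other superkey properly contains one of these, so there are no further candidate keys.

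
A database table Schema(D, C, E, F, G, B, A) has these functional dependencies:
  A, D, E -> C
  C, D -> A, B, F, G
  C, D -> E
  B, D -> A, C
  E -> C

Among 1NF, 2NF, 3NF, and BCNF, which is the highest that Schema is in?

Candidate keys: {B, D}, {C, D}, {D, E}. Prime attributes: {B, C, D, E}.
E -> C: {E}⁺ = {C, E}, which is not all of the attributes, so the left side is not a superkey — BCNF is violated.
But every attribute on its right side ({C}) is prime, and the same holds for every other non-superkey FD, so 3NF still holds.

3NF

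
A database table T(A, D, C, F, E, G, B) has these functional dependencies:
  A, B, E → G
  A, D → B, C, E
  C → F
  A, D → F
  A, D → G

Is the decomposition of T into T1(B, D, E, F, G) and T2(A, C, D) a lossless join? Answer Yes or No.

T1 ∩ T2 = {D}; its closure under F is {D}.
The closure covers neither T1 nor T2 entirely; the join is not lossless.

No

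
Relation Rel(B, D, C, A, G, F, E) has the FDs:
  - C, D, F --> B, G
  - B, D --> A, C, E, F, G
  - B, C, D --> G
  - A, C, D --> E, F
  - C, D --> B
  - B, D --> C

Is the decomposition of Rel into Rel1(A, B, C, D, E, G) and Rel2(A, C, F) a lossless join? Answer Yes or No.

No

Rel1 ∩ Rel2 = {A, C}; its closure under F is {A, C}.
The closure covers neither Rel1 nor Rel2 entirely; the join is not lossless.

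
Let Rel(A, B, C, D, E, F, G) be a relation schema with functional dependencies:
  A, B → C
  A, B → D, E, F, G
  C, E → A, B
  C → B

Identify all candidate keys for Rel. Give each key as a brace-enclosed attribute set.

{A, B} is a candidate key since {A, B}⁺ = {A, B, C, D, E, F, G} covers every attribute.
{A, C} is a candidate key since {A, C}⁺ = {A, B, C, D, E, F, G} covers every attribute.
{C, E} is a candidate key since {C, E}⁺ = {A, B, C, D, E, F, G} covers every attribute.
Any other superkey properly contains one of these, so there are no further candidate keys.

{A, B}, {A, C}, {C, E}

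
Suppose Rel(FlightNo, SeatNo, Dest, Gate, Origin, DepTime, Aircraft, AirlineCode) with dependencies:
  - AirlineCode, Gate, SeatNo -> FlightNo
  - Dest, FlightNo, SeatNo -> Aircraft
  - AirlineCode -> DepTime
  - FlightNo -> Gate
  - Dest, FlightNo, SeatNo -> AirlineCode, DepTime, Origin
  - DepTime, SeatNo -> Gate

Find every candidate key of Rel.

Attributes never on any right-hand side: {Dest, SeatNo} — every candidate key must contain all of them.
{AirlineCode, Dest, SeatNo}⁺ = {Aircraft, AirlineCode, DepTime, Dest, FlightNo, Gate, Origin, SeatNo}, which is every attribute, so {AirlineCode, Dest, SeatNo} is a candidate key.
{Dest, FlightNo, SeatNo}⁺ = {Aircraft, AirlineCode, DepTime, Dest, FlightNo, Gate, Origin, SeatNo}, which is every attribute, so {Dest, FlightNo, SeatNo} is a candidate key.
No proper subset of any of these is a key, and no other minimal superkey exists.

{AirlineCode, Dest, SeatNo}, {Dest, FlightNo, SeatNo}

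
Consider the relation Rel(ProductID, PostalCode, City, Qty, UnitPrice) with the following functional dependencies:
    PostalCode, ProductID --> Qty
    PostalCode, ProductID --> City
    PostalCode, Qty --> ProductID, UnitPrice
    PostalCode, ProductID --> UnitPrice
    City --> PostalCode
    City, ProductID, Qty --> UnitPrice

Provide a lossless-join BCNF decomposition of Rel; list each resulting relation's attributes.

{City, PostalCode}; {City, ProductID, Qty, UnitPrice}

Candidate keys of the original relation: {City, ProductID}, {City, Qty}, {PostalCode, ProductID}, {PostalCode, Qty}.
{City, PostalCode, ProductID, Qty, UnitPrice}: {City} determines {City, PostalCode} here but is not a superkey — split on City --> PostalCode, giving {City, PostalCode} and {City, ProductID, Qty, UnitPrice}.
{City, PostalCode}: every determinant is a superkey — BCNF.
{City, ProductID, Qty, UnitPrice}: every determinant is a superkey — BCNF.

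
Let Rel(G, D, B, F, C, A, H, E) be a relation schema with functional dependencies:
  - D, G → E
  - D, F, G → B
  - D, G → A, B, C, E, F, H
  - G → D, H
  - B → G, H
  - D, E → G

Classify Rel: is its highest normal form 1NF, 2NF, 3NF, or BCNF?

BCNF

Candidate keys: {B}, {D, E}, {G}. Prime attributes: {B, D, E, G}.
Each dependency's left side is a superkey — BCNF holds.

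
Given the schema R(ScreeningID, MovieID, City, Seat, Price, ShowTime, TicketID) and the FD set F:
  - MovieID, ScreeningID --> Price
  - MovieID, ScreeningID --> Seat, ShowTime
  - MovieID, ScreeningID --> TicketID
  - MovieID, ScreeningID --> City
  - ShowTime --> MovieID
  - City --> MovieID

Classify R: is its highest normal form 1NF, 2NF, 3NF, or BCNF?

Candidate keys: {City, ScreeningID}, {MovieID, ScreeningID}, {ScreeningID, ShowTime}. Prime attributes: {City, MovieID, ScreeningID, ShowTime}.
ShowTime --> MovieID: {ShowTime}⁺ = {MovieID, ShowTime}, which is not all of the attributes, so the left side is not a superkey — BCNF is violated.
Its right-hand attributes {MovieID} are all prime, as are those of every other non-superkey FD — the relation is in 3NF.

3NF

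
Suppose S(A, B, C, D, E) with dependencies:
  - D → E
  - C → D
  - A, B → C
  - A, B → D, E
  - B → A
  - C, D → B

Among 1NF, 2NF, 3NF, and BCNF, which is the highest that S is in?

2NF

Candidate keys: {B}, {C}. Prime attributes: {B, C}.
D → E breaks BCNF: {D}⁺ = {D, E}, so {D} is not a superkey.
D → E has non-prime {E} on the right and a non-superkey on the left, so 3NF fails.
Every candidate key is a single attribute, so no partial dependency is possible; 2NF holds.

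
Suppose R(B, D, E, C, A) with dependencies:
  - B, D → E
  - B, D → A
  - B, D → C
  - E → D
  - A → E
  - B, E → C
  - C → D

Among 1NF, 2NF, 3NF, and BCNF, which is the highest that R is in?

3NF

Candidate keys: {A, B}, {B, C}, {B, D}, {B, E}. Prime attributes: {A, B, C, D, E}.
For E → D we have {E}⁺ = {D, E}; {E} is not a superkey, so BCNF fails.
Since {D} ⊆ prime attributes and every other non-superkey FD also has a prime right side, the schema is in 3NF.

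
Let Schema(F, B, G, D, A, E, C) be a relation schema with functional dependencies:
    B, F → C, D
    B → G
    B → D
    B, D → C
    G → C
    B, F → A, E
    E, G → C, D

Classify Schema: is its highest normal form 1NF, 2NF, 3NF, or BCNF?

1NF

Candidate key: {B, F}. Prime attributes: {B, F}.
For B → G we have {B}⁺ = {B, C, D, G}; {B} is not a superkey, so BCNF fails.
Because {G} is non-prime and the left side of B → G is not a superkey, the relation is not in 3NF.
The proper key subset {B} of {B, F} determines non-prime {C, D, G}, so the relation is not even in 2NF.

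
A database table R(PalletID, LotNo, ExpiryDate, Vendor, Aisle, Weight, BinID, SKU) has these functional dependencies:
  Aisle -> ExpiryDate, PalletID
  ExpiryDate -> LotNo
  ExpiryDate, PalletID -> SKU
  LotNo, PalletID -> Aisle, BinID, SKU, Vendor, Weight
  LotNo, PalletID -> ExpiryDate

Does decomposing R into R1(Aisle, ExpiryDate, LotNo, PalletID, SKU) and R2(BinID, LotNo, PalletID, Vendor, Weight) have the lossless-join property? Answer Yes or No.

Yes

The shared attributes are {LotNo, PalletID} and {LotNo, PalletID}⁺ = {Aisle, BinID, ExpiryDate, LotNo, PalletID, SKU, Vendor, Weight}.
Since R1 ⊆ {Aisle, BinID, ExpiryDate, LotNo, PalletID, SKU, Vendor, Weight}, the intersection is a superkey of R1; the decomposition is lossless.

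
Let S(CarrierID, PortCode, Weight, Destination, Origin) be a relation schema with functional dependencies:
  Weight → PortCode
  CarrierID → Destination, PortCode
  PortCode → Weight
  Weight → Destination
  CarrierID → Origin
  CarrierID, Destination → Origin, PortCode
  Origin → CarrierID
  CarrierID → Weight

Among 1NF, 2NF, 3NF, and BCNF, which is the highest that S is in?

Candidate keys: {CarrierID}, {Origin}. Prime attributes: {CarrierID, Origin}.
Weight → PortCode breaks BCNF: {Weight}⁺ = {Destination, PortCode, Weight}, so {Weight} is not a superkey.
Weight → PortCode has non-prime {PortCode} on the right and a non-superkey on the left, so 3NF fails.
With only single-attribute keys there can be no partial dependency, so 2NF holds.

2NF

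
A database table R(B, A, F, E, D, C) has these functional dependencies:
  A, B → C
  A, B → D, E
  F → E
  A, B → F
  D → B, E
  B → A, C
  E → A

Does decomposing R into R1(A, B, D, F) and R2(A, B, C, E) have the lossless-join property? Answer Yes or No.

R1 ∩ R2 = {A, B}; its closure under F is {A, B, C, D, E, F}.
R1 is contained in that closure, so R1 ∩ R2 → R1 holds and the join is lossless.

Yes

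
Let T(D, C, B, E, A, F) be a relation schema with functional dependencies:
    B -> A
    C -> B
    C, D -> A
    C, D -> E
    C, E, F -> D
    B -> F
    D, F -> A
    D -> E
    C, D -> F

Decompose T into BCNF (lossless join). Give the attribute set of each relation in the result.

Candidate keys of the original relation: {C, D}, {C, E}.
Within {A, B, C, D, E, F}: {B}⁺ ∩ {A, B, C, D, E, F} = {A, B, F}, not the whole set, so B -> A, F violates BCNF; decompose into {A, B, F} and {B, C, D, E}.
{A, B, F}: every determinant is a superkey — BCNF.
Within {B, C, D, E}: {C}⁺ ∩ {B, C, D, E} = {B, C}, not the whole set, so C -> B violates BCNF; decompose into {B, C} and {C, D, E}.
{B, C}: every determinant is a superkey — BCNF.
Within {C, D, E}: {D}⁺ ∩ {C, D, E} = {D, E}, not the whole set, so D -> E violates BCNF; decompose into {D, E} and {C, D}.
{D, E}: every determinant is a superkey — BCNF.
{C, D}: every determinant is a superkey — BCNF.

{A, B, F}; {B, C}; {C, D}; {D, E}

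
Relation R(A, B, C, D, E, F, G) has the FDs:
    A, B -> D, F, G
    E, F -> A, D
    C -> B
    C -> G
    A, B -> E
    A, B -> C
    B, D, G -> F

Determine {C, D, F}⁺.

{B, C, D, F, G}

Start with {C, D, F}.
C -> B applies; add {B} → now {B, C, D, F}.
C -> G applies; add {G} → now {B, C, D, F, G}.
No further FD applies.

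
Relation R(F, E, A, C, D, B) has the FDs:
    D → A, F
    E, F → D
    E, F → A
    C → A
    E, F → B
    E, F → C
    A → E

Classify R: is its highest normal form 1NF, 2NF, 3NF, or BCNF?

Candidate keys: {A, F}, {C, F}, {D}, {E, F}. Prime attributes: {A, C, D, E, F}.
C → A breaks BCNF: {C}⁺ = {A, C, E}, so {C} is not a superkey.
Since {A} ⊆ prime attributes and every other non-superkey FD also has a prime right side, the schema is in 3NF.

3NF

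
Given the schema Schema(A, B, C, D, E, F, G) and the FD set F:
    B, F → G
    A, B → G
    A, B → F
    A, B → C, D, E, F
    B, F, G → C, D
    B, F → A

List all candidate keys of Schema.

{A, B}, {B, F}

Attributes never on any right-hand side: {B} — every candidate key must contain it.
Closure of {A, B} is {A, B, C, D, E, F, G}, the whole schema; {A, B} is a candidate key.
Closure of {B, F} is {A, B, C, D, E, F, G}, the whole schema; {B, F} is a candidate key.
These are minimal and exhaustive — every other superkey contains one of them.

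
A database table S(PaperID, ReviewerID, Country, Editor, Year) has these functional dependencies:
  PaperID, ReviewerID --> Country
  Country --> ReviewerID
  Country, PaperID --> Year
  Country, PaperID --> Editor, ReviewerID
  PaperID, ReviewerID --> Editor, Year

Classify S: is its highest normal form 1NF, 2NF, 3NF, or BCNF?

Candidate keys: {Country, PaperID}, {PaperID, ReviewerID}. Prime attributes: {Country, PaperID, ReviewerID}.
For Country --> ReviewerID we have {Country}⁺ = {Country, ReviewerID}; {Country} is not a superkey, so BCNF fails.
Its right-hand attributes {ReviewerID} are all prime, as are those of every other non-superkey FD — the relation is in 3NF.

3NF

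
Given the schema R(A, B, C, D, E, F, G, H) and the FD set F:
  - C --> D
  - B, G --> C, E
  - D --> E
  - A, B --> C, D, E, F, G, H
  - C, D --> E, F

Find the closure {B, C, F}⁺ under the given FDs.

Start with {B, C, F}.
C --> D applies; add {D} → now {B, C, D, F}.
D --> E applies; add {E} → now {B, C, D, E, F}.
No further FD applies.

{B, C, D, E, F}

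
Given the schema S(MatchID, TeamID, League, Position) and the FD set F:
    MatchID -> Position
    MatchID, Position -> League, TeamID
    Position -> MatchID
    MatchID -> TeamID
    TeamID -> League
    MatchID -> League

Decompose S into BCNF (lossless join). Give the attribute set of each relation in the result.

{League, TeamID}; {MatchID, Position, TeamID}

Candidate keys of the original relation: {MatchID}, {Position}.
In {League, MatchID, Position, TeamID}, {TeamID} is not a superkey ({TeamID}⁺ restricted to this set is {League, TeamID}), so split on TeamID -> League into {League, TeamID} and {MatchID, Position, TeamID}.
{League, TeamID} is in BCNF.
{MatchID, Position, TeamID} is in BCNF.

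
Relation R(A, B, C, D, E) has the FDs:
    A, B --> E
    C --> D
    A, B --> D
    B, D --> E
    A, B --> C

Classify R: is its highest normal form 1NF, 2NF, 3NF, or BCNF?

Candidate key: {A, B}. Prime attributes: {A, B}.
For C --> D we have {C}⁺ = {C, D}; {C} is not a superkey, so BCNF fails.
Because {D} is non-prime and the left side of C --> D is not a superkey, the relation is not in 3NF.
No proper subset of a key has a non-prime attribute in its closure, so there is no partial dependency; 2NF holds.

2NF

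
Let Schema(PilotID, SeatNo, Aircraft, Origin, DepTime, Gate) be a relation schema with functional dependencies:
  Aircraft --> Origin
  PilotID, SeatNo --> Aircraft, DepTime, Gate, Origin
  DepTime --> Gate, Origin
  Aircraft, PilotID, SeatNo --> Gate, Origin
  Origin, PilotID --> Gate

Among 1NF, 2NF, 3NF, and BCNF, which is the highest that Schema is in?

Candidate key: {PilotID, SeatNo}. Prime attributes: {PilotID, SeatNo}.
Aircraft --> Origin breaks BCNF: {Aircraft}⁺ = {Aircraft, Origin}, so {Aircraft} is not a superkey.
Aircraft --> Origin has non-prime {Origin} on the right and a non-superkey on the left, so 3NF fails.
No proper subset of a key has a non-prime attribute in its closure, so there is no partial dependency; 2NF holds.

2NF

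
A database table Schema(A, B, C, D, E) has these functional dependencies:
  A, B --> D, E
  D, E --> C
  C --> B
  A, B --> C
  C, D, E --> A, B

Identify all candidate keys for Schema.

{A, B}, {A, C}, {D, E}

{A, B}⁺ = {A, B, C, D, E} — all of the relation — so {A, B} is a candidate key.
{A, C}⁺ = {A, B, C, D, E} — all of the relation — so {A, C} is a candidate key.
{D, E}⁺ = {A, B, C, D, E} — all of the relation — so {D, E} is a candidate key.
No proper subset of any of these is a key, and no other minimal superkey exists.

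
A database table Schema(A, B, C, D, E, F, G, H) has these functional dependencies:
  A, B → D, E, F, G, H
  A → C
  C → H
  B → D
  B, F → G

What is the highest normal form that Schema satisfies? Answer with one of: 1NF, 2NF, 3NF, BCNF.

Candidate key: {A, B}. Prime attributes: {A, B}.
For A → C we have {A}⁺ = {A, C, H}; {A} is not a superkey, so BCNF fails.
A → C determines the non-prime attribute {C} from a non-superkey — 3NF is violated.
{A} is a proper subset of the key {A, B}, and {A}⁺ contains the non-prime attributes {C, H} — a partial dependency, so 2NF is violated.

1NF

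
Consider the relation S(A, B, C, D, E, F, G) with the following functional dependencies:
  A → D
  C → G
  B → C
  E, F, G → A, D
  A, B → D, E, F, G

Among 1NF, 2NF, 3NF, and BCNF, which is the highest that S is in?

Candidate keys: {A, B}, {B, E, F}. Prime attributes: {A, B, E, F}.
For A → D we have {A}⁺ = {A, D}; {A} is not a superkey, so BCNF fails.
A → D determines the non-prime attribute {D} from a non-superkey — 3NF is violated.
The proper key subset {A} of {A, B} determines non-prime {D}, so the relation is not even in 2NF.

1NF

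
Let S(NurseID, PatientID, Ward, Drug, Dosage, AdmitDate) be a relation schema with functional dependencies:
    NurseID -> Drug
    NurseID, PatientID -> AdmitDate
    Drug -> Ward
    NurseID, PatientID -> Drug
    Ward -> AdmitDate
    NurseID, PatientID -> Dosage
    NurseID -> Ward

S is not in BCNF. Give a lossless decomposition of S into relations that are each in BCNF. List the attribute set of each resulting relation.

{AdmitDate, Ward}; {Dosage, NurseID, PatientID}; {Drug, NurseID}; {Drug, Ward}

Candidate key of the original relation: {NurseID, PatientID}.
{AdmitDate, Dosage, Drug, NurseID, PatientID, Ward}: {NurseID} determines {AdmitDate, Drug, NurseID, Ward} here but is not a superkey — split on NurseID -> AdmitDate, Drug, Ward, giving {AdmitDate, Drug, NurseID, Ward} and {Dosage, NurseID, PatientID}.
{AdmitDate, Drug, NurseID, Ward}: {Drug} determines {AdmitDate, Drug, Ward} here but is not a superkey — split on Drug -> AdmitDate, Ward, giving {AdmitDate, Drug, Ward} and {Drug, NurseID}.
{AdmitDate, Drug, Ward}: {Ward} determines {AdmitDate, Ward} here but is not a superkey — split on Ward -> AdmitDate, giving {AdmitDate, Ward} and {Drug, Ward}.
{AdmitDate, Ward}: every determinant is a superkey — BCNF.
{Drug, Ward}: every determinant is a superkey — BCNF.
{Drug, NurseID}: every determinant is a superkey — BCNF.
{Dosage, NurseID, PatientID}: every determinant is a superkey — BCNF.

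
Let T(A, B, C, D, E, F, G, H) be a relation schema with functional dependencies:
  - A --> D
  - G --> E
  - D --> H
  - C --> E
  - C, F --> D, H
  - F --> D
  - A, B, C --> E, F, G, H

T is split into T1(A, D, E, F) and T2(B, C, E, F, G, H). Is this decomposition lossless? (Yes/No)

T1 ∩ T2 = {E, F}; its closure under F is {D, E, F, H}.
T1 ⊄ {D, E, F, H} and T2 ⊄ {D, E, F, H}, so the split is lossy.

No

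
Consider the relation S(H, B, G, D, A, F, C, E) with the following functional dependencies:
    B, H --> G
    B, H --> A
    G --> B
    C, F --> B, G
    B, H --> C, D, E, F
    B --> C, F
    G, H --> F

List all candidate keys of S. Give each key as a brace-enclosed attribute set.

Attributes never on any right-hand side: {H} — every candidate key must contain it.
{B, H}⁺ = {A, B, C, D, E, F, G, H} — all of the relation — so {B, H} is a candidate key.
{G, H}⁺ = {A, B, C, D, E, F, G, H} — all of the relation — so {G, H} is a candidate key.
{C, F, H}⁺ = {A, B, C, D, E, F, G, H} — all of the relation — so {C, F, H} is a candidate key.
These are minimal and exhaustive — every other superkey contains one of them.

{B, H}, {C, F, H}, {G, H}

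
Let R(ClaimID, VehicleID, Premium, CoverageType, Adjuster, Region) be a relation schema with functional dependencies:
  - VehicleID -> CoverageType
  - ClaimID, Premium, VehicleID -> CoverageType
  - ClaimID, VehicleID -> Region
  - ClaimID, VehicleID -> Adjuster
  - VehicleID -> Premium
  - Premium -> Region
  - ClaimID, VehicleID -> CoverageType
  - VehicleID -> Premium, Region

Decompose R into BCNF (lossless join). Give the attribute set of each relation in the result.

Candidate key of the original relation: {ClaimID, VehicleID}.
{Adjuster, ClaimID, CoverageType, Premium, Region, VehicleID}: {VehicleID} determines {CoverageType, Premium, Region, VehicleID} here but is not a superkey — split on VehicleID -> CoverageType, Premium, Region, giving {CoverageType, Premium, Region, VehicleID} and {Adjuster, ClaimID, VehicleID}.
{CoverageType, Premium, Region, VehicleID}: {Premium} determines {Premium, Region} here but is not a superkey — split on Premium -> Region, giving {Premium, Region} and {CoverageType, Premium, VehicleID}.
{Premium, Region} is in BCNF.
{CoverageType, Premium, VehicleID} is in BCNF.
{Adjuster, ClaimID, VehicleID} is in BCNF.

{Adjuster, ClaimID, VehicleID}; {CoverageType, Premium, VehicleID}; {Premium, Region}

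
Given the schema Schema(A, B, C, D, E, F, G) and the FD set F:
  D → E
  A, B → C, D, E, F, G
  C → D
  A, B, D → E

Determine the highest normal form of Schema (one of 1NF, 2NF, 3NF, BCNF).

Candidate key: {A, B}. Prime attributes: {A, B}.
D → E: {D}⁺ = {D, E}, which is not all of the attributes, so the left side is not a superkey — BCNF is violated.
D → E has non-prime {E} on the right and a non-superkey on the left, so 3NF fails.
No proper subset of a key has a non-prime attribute in its closure, so there is no partial dependency; 2NF holds.

2NF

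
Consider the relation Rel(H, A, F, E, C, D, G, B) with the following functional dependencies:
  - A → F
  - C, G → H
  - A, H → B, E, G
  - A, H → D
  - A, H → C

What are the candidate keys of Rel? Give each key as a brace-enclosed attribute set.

Attributes never on any right-hand side: {A} — every candidate key must contain it.
{A, H}⁺ = {A, B, C, D, E, F, G, H}, which is every attribute, so {A, H} is a candidate key.
{A, C, G}⁺ = {A, B, C, D, E, F, G, H}, which is every attribute, so {A, C, G} is a candidate key.
Any other superkey properly contains one of these, so there are no further candidate keys.

{A, C, G}, {A, H}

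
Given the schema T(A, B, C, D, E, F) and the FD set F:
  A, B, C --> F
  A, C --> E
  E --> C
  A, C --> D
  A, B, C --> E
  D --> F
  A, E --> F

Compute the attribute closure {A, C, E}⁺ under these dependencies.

{A, C, D, E, F}

Start with {A, C, E}.
A, C --> D applies; add {D} → now {A, C, D, E}.
D --> F applies; add {F} → now {A, C, D, E, F}.
No further FD applies.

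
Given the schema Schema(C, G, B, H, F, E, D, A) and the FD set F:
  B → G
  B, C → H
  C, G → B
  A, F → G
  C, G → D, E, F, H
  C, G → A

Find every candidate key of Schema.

{A, C, F}, {B, C}, {C, G}

No FD produces {C}, so it must be in every candidate key.
{B, C}⁺ = {A, B, C, D, E, F, G, H} — all of the relation — so {B, C} is a candidate key.
{C, G}⁺ = {A, B, C, D, E, F, G, H} — all of the relation — so {C, G} is a candidate key.
{A, C, F}⁺ = {A, B, C, D, E, F, G, H} — all of the relation — so {A, C, F} is a candidate key.
No proper subset of any of these is a key, and no other minimal superkey exists.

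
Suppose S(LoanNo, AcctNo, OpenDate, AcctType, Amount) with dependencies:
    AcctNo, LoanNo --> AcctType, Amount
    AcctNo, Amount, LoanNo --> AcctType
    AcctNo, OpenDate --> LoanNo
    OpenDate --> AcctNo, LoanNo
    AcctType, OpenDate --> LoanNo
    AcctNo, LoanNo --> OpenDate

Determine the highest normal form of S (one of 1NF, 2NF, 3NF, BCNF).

Candidate keys: {AcctNo, LoanNo}, {OpenDate}. Prime attributes: {AcctNo, LoanNo, OpenDate}.
Each dependency's left side is a superkey — BCNF holds.

BCNF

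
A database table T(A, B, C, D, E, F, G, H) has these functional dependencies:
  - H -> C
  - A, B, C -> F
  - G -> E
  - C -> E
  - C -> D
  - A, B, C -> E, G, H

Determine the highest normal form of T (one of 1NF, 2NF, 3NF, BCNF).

1NF

Candidate keys: {A, B, C}, {A, B, H}. Prime attributes: {A, B, C, H}.
For H -> C we have {H}⁺ = {C, D, E, H}; {H} is not a superkey, so BCNF fails.
G -> E determines the non-prime attribute {E} from a non-superkey — 3NF is violated.
{C} is a proper subset of the key {A, B, C}, and {C}⁺ contains the non-prime attributes {D, E} — a partial dependency, so 2NF is violated.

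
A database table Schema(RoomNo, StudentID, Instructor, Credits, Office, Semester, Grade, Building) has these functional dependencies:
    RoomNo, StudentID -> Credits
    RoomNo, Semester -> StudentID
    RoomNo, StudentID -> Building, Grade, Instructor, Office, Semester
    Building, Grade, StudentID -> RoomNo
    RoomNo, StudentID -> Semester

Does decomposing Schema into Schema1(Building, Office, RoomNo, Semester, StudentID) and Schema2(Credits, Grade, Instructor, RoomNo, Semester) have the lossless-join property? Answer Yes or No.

Yes

Common attributes: {RoomNo, Semester}; their closure is {Building, Credits, Grade, Instructor, Office, RoomNo, Semester, StudentID}.
This includes all of Schema1, so the common attributes are a superkey of Schema1 — the join is lossless.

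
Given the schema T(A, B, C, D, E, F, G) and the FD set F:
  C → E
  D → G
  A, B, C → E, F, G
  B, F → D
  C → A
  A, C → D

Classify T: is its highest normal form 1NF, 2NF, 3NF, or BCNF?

Candidate key: {B, C}. Prime attributes: {B, C}.
C → E breaks BCNF: {C}⁺ = {A, C, D, E, G}, so {C} is not a superkey.
Because {E} is non-prime and the left side of C → E is not a superkey, the relation is not in 3NF.
Since {C} ⊂ {B, C} and {C}⁺ ⊇ {A, D, E, G} with {A, D, E, G} non-prime, there is a partial dependency; 2NF fails.

1NF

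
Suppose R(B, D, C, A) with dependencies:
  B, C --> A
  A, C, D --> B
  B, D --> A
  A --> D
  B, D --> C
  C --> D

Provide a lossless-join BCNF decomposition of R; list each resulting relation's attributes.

Candidate keys of the original relation: {A, B}, {A, C}, {B, C}, {B, D}.
Within {A, B, C, D}: {A}⁺ ∩ {A, B, C, D} = {A, D}, not the whole set, so A --> D violates BCNF; decompose into {A, D} and {A, B, C}.
{A, D}: every determinant is a superkey — BCNF.
{A, B, C}: every determinant is a superkey — BCNF.

{A, B, C}; {A, D}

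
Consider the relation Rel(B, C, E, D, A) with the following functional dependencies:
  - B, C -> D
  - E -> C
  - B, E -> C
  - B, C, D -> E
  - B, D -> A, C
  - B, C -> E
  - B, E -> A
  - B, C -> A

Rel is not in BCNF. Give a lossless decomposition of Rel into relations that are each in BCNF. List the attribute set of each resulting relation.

Candidate keys of the original relation: {B, C}, {B, D}, {B, E}.
In {A, B, C, D, E}, {E} is not a superkey ({E}⁺ restricted to this set is {C, E}), so split on E -> C into {C, E} and {A, B, D, E}.
{C, E}: every determinant is a superkey — BCNF.
{A, B, D, E}: every determinant is a superkey — BCNF.

{A, B, D, E}; {C, E}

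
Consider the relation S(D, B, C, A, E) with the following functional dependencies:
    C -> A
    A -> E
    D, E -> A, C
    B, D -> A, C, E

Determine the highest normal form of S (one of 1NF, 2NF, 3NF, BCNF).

2NF

Candidate key: {B, D}. Prime attributes: {B, D}.
C -> A breaks BCNF: {C}⁺ = {A, C, E}, so {C} is not a superkey.
C -> A determines the non-prime attribute {A} from a non-superkey — 3NF is violated.
No proper subset of a key has a non-prime attribute in its closure, so there is no partial dependency; 2NF holds.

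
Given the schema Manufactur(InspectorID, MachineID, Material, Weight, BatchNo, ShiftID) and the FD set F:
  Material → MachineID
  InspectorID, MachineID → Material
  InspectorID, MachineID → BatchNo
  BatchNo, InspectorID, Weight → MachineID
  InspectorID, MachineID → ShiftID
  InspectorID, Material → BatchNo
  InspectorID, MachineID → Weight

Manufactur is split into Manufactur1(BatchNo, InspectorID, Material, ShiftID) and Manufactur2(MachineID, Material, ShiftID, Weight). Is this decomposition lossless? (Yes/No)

Manufactur1 ∩ Manufactur2 = {Material, ShiftID}; its closure under F is {MachineID, Material, ShiftID}.
Neither Manufactur1 nor Manufactur2 is contained in that closure, so the decomposition is lossy.

No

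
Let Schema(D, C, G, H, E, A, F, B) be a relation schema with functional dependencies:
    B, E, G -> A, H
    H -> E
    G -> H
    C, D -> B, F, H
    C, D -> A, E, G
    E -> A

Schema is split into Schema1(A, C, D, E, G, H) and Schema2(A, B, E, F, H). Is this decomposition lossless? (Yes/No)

No

Common attributes: {A, E, H}; their closure is {A, E, H}.
The closure covers neither Schema1 nor Schema2 entirely; the join is not lossless.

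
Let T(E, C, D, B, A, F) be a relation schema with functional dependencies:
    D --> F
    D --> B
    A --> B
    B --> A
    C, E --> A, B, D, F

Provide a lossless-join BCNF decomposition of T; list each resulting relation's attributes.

{A, B}; {A, D, F}; {C, D, E}

Candidate key of the original relation: {C, E}.
In {A, B, C, D, E, F}, {D} is not a superkey ({D}⁺ restricted to this set is {A, B, D, F}), so split on D --> A, B, F into {A, B, D, F} and {C, D, E}.
In {A, B, D, F}, {A} is not a superkey ({A}⁺ restricted to this set is {A, B}), so split on A --> B into {A, B} and {A, D, F}.
{A, B} is in BCNF.
{A, D, F} is in BCNF.
{C, D, E} is in BCNF.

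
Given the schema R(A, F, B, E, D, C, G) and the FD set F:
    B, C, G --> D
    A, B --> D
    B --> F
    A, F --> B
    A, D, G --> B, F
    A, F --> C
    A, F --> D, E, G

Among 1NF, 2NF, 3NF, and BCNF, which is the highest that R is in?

3NF

Candidate keys: {A, B}, {A, D, G}, {A, F}. Prime attributes: {A, B, D, F, G}.
B, C, G --> D: {B, C, G}⁺ = {B, C, D, F, G}, which is not all of the attributes, so the left side is not a superkey — BCNF is violated.
Its right-hand attributes {D} are all prime, as are those of every other non-superkey FD — the relation is in 3NF.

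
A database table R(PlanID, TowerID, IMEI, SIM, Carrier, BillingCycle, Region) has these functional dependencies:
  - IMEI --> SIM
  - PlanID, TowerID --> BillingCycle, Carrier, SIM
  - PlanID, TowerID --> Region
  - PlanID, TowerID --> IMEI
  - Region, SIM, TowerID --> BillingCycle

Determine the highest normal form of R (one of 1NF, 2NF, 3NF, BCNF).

Candidate key: {PlanID, TowerID}. Prime attributes: {PlanID, TowerID}.
IMEI --> SIM breaks BCNF: {IMEI}⁺ = {IMEI, SIM}, so {IMEI} is not a superkey.
IMEI --> SIM determines the non-prime attribute {SIM} from a non-superkey — 3NF is violated.
No non-prime attribute depends on a proper subset of any candidate key, so 2NF holds.

2NF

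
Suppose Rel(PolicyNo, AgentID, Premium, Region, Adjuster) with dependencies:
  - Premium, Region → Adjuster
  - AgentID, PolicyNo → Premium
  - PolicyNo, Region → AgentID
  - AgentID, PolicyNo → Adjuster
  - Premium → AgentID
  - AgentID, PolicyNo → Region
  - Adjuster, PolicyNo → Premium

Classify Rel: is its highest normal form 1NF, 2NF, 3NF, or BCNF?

Candidate keys: {Adjuster, PolicyNo}, {AgentID, PolicyNo}, {PolicyNo, Premium}, {PolicyNo, Region}. Prime attributes: {Adjuster, AgentID, PolicyNo, Premium, Region}.
For Premium, Region → Adjuster we have {Premium, Region}⁺ = {Adjuster, AgentID, Premium, Region}; {Premium, Region} is not a superkey, so BCNF fails.
But every attribute on its right side ({Adjuster}) is prime, and the same holds for every other non-superkey FD, so 3NF still holds.

3NF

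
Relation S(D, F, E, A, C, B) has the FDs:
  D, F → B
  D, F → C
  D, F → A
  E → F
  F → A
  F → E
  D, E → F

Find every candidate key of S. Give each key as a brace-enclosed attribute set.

{D} never appears on the right of any FD, so every key must include it.
{D, E}⁺ = {A, B, C, D, E, F}, which is every attribute, so {D, E} is a candidate key.
{D, F}⁺ = {A, B, C, D, E, F}, which is every attribute, so {D, F} is a candidate key.
Any other superkey properly contains one of these, so there are no further candidate keys.

{D, E}, {D, F}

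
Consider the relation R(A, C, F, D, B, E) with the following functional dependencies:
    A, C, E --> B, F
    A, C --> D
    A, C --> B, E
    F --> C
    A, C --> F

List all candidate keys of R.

{A, C}, {A, F}

No FD produces {A}, so it must be in every candidate key.
{A, C} is a candidate key since {A, C}⁺ = {A, B, C, D, E, F} covers every attribute.
{A, F} is a candidate key since {A, F}⁺ = {A, B, C, D, E, F} covers every attribute.
No proper subset of any of these is a key, and no other minimal superkey exists.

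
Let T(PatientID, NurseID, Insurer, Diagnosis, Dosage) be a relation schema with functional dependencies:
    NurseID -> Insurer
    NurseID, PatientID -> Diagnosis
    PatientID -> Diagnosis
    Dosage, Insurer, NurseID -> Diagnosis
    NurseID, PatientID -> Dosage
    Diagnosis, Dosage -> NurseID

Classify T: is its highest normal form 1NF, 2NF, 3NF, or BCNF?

Candidate keys: {Dosage, PatientID}, {NurseID, PatientID}. Prime attributes: {Dosage, NurseID, PatientID}.
NurseID -> Insurer: {NurseID}⁺ = {Insurer, NurseID}, which is not all of the attributes, so the left side is not a superkey — BCNF is violated.
Because {Insurer} is non-prime and the left side of NurseID -> Insurer is not a superkey, the relation is not in 3NF.
{PatientID} is a proper subset of the key {Dosage, PatientID}, and {PatientID}⁺ contains the non-prime attribute {Diagnosis} — a partial dependency, so 2NF is violated.

1NF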